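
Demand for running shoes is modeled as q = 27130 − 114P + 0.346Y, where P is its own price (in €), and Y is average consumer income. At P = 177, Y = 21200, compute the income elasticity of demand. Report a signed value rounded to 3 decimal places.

At the given values, q = 27130 − 114(177) + 0.346(21200) = 14287.2.
∂q/∂Y = 0.346.
E = (0.346) × (21200/14287.2) = 0.51341…

0.513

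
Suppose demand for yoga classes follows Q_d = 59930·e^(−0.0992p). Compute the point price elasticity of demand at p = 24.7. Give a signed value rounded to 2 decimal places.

-2.45

dQ_d/dp = −0.0992·Q_d = -512.897. At p = 24.7, Q_d = 5170.33.
Ed = (dQ_d/dp)·(p/Q_d) = (-512.897) × (24.7/5170.33) = -2.4502…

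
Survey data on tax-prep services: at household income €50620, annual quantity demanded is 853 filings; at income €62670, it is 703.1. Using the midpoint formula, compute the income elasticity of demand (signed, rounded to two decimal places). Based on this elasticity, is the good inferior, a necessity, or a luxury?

%ΔQ = (703.1 − 853)/[( 853 + 703.1)/2] = -149.9/778.05 = -0.192661…
%ΔIncome = (62670 − 50620)/[( 50620 + 62670)/2] = 12050/56645 = 0.212728…
E_income = (-149.9/778.05) / (12050/56645) = -0.9056…
E_income < 0 ⇒ inferior good.

-0.91; inferior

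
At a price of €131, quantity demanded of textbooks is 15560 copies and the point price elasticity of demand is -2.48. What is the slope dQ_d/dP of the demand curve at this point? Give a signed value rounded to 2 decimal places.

-294.57

Ed = (dQ_d/dP)·(P/Q_d) ⇒ dQ_d/dP = Ed·Q_d/P = (-2.48)·15560/131 = -294.5709…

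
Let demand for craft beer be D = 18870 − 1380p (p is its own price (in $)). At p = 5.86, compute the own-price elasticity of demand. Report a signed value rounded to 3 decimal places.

-0.750

At the given values, D = 18870 − 1380(5.86) = 10783.2.
∂D/∂p = −1380.
E = (-1380) × (5.86/10783.2) = -0.74994…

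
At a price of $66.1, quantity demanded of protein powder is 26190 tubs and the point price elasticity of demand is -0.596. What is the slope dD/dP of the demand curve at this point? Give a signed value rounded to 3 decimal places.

-236.146

Ed = (dD/dP)·(P/D) ⇒ dD/dP = Ed·D/P = (-0.596)·26190/66.1 = -236.14583…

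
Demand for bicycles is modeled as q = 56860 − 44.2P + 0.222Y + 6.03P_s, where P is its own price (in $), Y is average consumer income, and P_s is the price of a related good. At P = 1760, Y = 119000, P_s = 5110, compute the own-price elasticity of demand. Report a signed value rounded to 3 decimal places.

-2.143

At the given values, q = 56860 − 44.2(1760) + 0.222(119000) + 6.03(5110) = 36299.3.
∂q/∂P = −44.2.
E = (-44.2) × (1760/36299.3) = -2.14307…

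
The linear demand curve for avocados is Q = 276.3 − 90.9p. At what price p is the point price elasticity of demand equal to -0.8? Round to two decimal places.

1.35

Ed = −90.9p/(276.3 − 90.9p). Set this equal to -0.8:
90.9p = 0.8·(276.3 − 90.9p) ⇒ 90.9p(1 + 0.8) = 0.8·276.3
p = 0.8·276.3 / (90.9·1.8) = 1.3509…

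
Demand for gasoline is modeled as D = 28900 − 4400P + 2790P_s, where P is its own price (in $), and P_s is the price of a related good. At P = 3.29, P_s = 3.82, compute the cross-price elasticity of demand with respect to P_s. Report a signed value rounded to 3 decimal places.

0.425

At the given values, D = 28900 − 4400(3.29) + 2790(3.82) = 25081.8.
∂D/∂P_s = 2790.
E = (2790) × (3.82/25081.8) = 0.42492…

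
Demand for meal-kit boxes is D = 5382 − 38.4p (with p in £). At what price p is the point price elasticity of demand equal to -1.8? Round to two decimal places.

90.10

Ed = −38.4p/(5382 − 38.4p). Set this equal to -1.8:
38.4p = 1.8·(5382 − 38.4p) ⇒ 38.4p(1 + 1.8) = 1.8·5382
p = 1.8·5382 / (38.4·2.8) = 90.1004…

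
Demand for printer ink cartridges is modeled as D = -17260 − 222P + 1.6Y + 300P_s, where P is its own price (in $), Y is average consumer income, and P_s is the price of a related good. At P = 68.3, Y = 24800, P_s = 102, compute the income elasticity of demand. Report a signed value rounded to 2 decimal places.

1.05

At the given values, D = -17260 − 222(68.3) + 1.6(24800) + 300(102) = 37857.4.
∂D/∂Y = 1.6.
E = (1.6) × (24800/37857.4) = 1.0481…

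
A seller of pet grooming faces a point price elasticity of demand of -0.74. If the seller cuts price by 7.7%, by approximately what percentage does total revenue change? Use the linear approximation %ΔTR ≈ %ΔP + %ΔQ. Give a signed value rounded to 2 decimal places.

%ΔQ ≈ Ed × %ΔP = (-0.74) × (-7.7%) = +5.6980%
%ΔTR ≈ %ΔP + %ΔQ = (-7.7%) + (+5.6980%) = -2.0020%

-2.00%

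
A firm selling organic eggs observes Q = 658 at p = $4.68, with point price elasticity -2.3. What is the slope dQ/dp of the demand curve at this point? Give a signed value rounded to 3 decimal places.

-323.376

Ed = (dQ/dp)·(p/Q) ⇒ dQ/dp = Ed·Q/p = (-2.3)·658/4.68 = -323.37606…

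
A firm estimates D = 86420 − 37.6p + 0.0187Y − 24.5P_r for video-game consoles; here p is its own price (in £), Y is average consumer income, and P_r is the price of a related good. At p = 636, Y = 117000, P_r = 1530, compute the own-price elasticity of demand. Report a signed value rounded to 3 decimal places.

At the given values, D = 86420 − 37.6(636) + 0.0187(117000) − 24.5(1530) = 27209.3.
∂D/∂p = −37.6.
E = (-37.6) × (636/27209.3) = -0.87887…

-0.879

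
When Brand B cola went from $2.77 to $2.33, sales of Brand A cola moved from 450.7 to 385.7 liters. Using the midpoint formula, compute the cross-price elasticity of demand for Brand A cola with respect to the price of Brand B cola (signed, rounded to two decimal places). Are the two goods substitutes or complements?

0.90; substitutes

%ΔQ_{Brand A cola} = (385.7 − 450.7)/avg = -65/418.2 = -0.155428…
%ΔP_{Brand B cola} = (2.33 − 2.77)/avg = -0.44/2.55 = -0.172549…
E_cross = (-65/418.2) / (-0.44/2.55) = 0.9007…
E_cross > 0 ⇒ the goods are substitutes.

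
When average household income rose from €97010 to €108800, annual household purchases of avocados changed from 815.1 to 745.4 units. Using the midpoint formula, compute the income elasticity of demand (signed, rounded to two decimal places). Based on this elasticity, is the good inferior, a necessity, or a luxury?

-0.78; inferior

%ΔQ = (745.4 − 815.1)/[( 815.1 + 745.4)/2] = -69.7/780.25 = -0.089330…
%ΔIncome = (108800 − 97010)/[( 97010 + 108800)/2] = 11790/102905 = 0.114571…
E_income = (-69.7/780.25) / (11790/102905) = -0.7796…
E_income < 0 ⇒ inferior good.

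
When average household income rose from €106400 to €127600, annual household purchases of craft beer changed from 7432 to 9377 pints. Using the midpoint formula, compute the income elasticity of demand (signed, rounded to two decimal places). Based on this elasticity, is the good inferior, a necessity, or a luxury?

%ΔQ = (9377 − 7432)/[( 7432 + 9377)/2] = 1945/8404.5 = 0.231423…
%ΔIncome = (127600 − 106400)/[( 106400 + 127600)/2] = 21200/117000 = 0.181196…
E_income = (1945/8404.5) / (21200/117000) = 1.2771…
E_income > 1 ⇒ normal good, luxury.

1.28; luxury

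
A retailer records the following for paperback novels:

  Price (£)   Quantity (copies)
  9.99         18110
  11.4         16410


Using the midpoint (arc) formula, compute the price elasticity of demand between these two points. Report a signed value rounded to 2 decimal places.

%ΔQ = (16410 − 18110) / [(18110 + 16410)/2] = -1700/17260 = -0.098493…
%ΔP = (11.4 − 9.99) / [(9.99 + 11.4)/2] = 1.41/10.695 = 0.131837…
Arc Ed = %ΔQ / %ΔP = (-1700/17260) / (1.41/10.695) = -0.7470…

-0.75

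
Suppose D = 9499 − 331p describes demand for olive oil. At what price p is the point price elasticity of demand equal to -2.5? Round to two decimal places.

Ed = −331p/(9499 − 331p). Set this equal to -2.5:
331p = 2.5·(9499 − 331p) ⇒ 331p(1 + 2.5) = 2.5·9499
p = 2.5·9499 / (331·3.5) = 20.4984…

20.50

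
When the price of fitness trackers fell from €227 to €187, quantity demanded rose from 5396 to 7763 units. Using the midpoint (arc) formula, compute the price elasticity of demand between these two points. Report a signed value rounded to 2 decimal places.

%ΔQ = (7763 − 5396) / [(5396 + 7763)/2] = 2367/6579.5 = 0.359753…
%ΔP = (187 − 227) / [(227 + 187)/2] = -40/207 = -0.193236…
Arc Ed = %ΔQ / %ΔP = (2367/6579.5) / (-40/207) = -1.8617…

-1.86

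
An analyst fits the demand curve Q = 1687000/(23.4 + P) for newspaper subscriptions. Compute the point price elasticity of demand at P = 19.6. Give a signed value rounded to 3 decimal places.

dQ/dP = −1687000/(23.4 + P)² = -912.385. At P = 19.6, Q = 39232.6.
Ed = (dQ/dP)·(P/Q) = (-912.385) × (19.6/39232.6) = -0.45581…

-0.456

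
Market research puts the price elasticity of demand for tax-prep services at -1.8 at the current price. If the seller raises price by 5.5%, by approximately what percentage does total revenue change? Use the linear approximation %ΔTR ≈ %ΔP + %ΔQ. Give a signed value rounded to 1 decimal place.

%ΔQ ≈ Ed × %ΔP = (-1.8) × (+5.5%) = -9.9000%
%ΔTR ≈ %ΔP + %ΔQ = (+5.5%) + (-9.9000%) = -4.4000%

-4.4%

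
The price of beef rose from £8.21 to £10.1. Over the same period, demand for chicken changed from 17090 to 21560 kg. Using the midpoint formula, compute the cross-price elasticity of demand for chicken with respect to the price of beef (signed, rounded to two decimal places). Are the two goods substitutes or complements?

1.12; substitutes

%ΔQ_{chicken} = (21560 − 17090)/avg = 4470/19325 = 0.231306…
%ΔP_{beef} = (10.1 − 8.21)/avg = 1.89/9.155 = 0.206444…
E_cross = (4470/19325) / (1.89/9.155) = 1.1204…
E_cross > 0 ⇒ the goods are substitutes.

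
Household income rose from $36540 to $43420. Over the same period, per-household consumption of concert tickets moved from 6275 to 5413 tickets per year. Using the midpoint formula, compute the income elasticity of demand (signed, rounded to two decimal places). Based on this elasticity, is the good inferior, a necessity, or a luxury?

-0.86; inferior

%ΔQ = (5413 − 6275)/[( 6275 + 5413)/2] = -862/5844 = -0.147501…
%ΔIncome = (43420 − 36540)/[( 36540 + 43420)/2] = 6880/39980 = 0.172086…
E_income = (-862/5844) / (6880/39980) = -0.8571…
E_income < 0 ⇒ inferior good.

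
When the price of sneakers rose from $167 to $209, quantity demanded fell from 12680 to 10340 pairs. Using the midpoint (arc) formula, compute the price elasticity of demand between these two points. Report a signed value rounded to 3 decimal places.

%ΔQ = (10340 − 12680) / [(12680 + 10340)/2] = -2340/11510 = -0.203301…
%ΔP = (209 − 167) / [(167 + 209)/2] = 42/188 = 0.223404…
Arc Ed = %ΔQ / %ΔP = (-2340/11510) / (42/188) = -0.91001…

-0.910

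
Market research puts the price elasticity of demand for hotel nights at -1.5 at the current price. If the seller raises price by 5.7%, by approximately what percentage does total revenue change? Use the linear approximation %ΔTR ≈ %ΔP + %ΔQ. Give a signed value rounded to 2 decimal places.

-2.85%

%ΔQ ≈ Ed × %ΔP = (-1.5) × (+5.7%) = -8.5500%
%ΔTR ≈ %ΔP + %ΔQ = (+5.7%) + (-8.5500%) = -2.8500%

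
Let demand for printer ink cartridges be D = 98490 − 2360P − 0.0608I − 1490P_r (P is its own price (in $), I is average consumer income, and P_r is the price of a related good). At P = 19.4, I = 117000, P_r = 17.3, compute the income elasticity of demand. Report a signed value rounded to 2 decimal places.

At the given values, D = 98490 − 2360(19.4) − 0.0608(117000) − 1490(17.3) = 19815.4.
∂D/∂I = -0.0608.
E = (-0.0608) × (117000/19815.4) = -0.3589…

-0.36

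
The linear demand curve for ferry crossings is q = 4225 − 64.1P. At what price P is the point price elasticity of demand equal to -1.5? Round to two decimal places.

Ed = −64.1P/(4225 − 64.1P). Set this equal to -1.5:
64.1P = 1.5·(4225 − 64.1P) ⇒ 64.1P(1 + 1.5) = 1.5·4225
P = 1.5·4225 / (64.1·2.5) = 39.5475…

39.55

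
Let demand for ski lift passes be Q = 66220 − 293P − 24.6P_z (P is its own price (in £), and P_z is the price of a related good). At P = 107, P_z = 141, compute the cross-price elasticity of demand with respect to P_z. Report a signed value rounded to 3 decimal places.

At the given values, Q = 66220 − 293(107) − 24.6(141) = 31400.4.
∂Q/∂P_z = -24.6.
E = (-24.6) × (141/31400.4) = -0.11046…

-0.110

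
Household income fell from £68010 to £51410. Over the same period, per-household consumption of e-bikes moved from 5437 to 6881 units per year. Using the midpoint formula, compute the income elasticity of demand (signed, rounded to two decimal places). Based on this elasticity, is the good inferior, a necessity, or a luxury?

%ΔQ = (6881 − 5437)/[( 5437 + 6881)/2] = 1444/6159 = 0.234453…
%ΔIncome = (51410 − 68010)/[( 68010 + 51410)/2] = -16600/59710 = -0.278010…
E_income = (1444/6159) / (-16600/59710) = -0.8433…
E_income < 0 ⇒ inferior good.

-0.84; inferior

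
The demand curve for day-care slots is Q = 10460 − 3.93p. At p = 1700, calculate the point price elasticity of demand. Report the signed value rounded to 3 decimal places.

dQ/dp = −3.93. At p = 1700, Q = 10460 − 3.93(1700) = 3779.
Ed = (dQ/dp)·(p/Q) = −3.93 × (1700/3779) = -1.76792…

-1.768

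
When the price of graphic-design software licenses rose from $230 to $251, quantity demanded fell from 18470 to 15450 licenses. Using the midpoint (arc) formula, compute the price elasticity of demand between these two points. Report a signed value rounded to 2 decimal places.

%ΔQ = (15450 − 18470) / [(18470 + 15450)/2] = -3020/16960 = -0.178066…
%ΔP = (251 − 230) / [(230 + 251)/2] = 21/240.5 = 0.087318…
Arc Ed = %ΔQ / %ΔP = (-3020/16960) / (21/240.5) = -2.0392…

-2.04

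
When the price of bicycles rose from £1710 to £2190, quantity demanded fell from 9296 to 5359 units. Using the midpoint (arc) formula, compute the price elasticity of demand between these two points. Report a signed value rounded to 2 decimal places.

%ΔQ = (5359 − 9296) / [(9296 + 5359)/2] = -3937/7327.5 = -0.537291…
%ΔP = (2190 − 1710) / [(1710 + 2190)/2] = 480/1950 = 0.246153…
Arc Ed = %ΔQ / %ΔP = (-3937/7327.5) / (480/1950) = -2.1827…

-2.18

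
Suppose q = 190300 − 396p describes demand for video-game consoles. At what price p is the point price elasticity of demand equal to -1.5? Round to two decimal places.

Ed = −396p/(190300 − 396p). Set this equal to -1.5:
396p = 1.5·(190300 − 396p) ⇒ 396p(1 + 1.5) = 1.5·190300
p = 1.5·190300 / (396·2.5) = 288.3333…

288.33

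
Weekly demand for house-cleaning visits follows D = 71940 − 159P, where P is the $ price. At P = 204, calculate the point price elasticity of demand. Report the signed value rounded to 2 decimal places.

-0.82

dD/dP = −159. At P = 204, D = 71940 − 159(204) = 39504.
Ed = (dD/dP)·(P/D) = −159 × (204/39504) = -0.8210…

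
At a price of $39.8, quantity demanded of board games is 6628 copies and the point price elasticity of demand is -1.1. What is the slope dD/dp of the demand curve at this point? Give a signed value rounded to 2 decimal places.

Ed = (dD/dp)·(p/D) ⇒ dD/dp = Ed·D/p = (-1.1)·6628/39.8 = -183.1859…

-183.19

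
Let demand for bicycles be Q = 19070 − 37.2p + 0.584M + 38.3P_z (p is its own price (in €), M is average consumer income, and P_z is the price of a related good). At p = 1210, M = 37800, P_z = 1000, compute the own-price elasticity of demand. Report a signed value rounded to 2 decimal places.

At the given values, Q = 19070 − 37.2(1210) + 0.584(37800) + 38.3(1000) = 34433.2.
∂Q/∂p = −37.2.
E = (-37.2) × (1210/34433.2) = -1.3072…

-1.31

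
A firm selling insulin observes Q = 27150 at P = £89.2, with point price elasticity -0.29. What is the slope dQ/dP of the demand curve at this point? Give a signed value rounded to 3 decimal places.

-88.268

Ed = (dQ/dP)·(P/Q) ⇒ dQ/dP = Ed·Q/P = (-0.29)·27150/89.2 = -88.26793…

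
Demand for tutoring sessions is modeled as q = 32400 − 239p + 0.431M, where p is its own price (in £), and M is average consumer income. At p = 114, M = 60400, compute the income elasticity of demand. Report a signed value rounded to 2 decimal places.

0.83

At the given values, q = 32400 − 239(114) + 0.431(60400) = 31186.4.
∂q/∂M = 0.431.
E = (0.431) × (60400/31186.4) = 0.8347…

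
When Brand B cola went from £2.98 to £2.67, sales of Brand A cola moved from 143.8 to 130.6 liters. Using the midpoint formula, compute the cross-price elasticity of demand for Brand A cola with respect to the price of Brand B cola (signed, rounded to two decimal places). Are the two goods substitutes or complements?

%ΔQ_{Brand A cola} = (130.6 − 143.8)/avg = -13.2/137.2 = -0.096209…
%ΔP_{Brand B cola} = (2.67 − 2.98)/avg = -0.31/2.825 = -0.109734…
E_cross = (-13.2/137.2) / (-0.31/2.825) = 0.8767…
E_cross > 0 ⇒ the goods are substitutes.

0.88; substitutes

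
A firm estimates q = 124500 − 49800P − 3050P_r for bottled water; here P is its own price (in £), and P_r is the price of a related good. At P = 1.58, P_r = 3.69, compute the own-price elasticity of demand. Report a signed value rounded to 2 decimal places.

At the given values, q = 124500 − 49800(1.58) − 3050(3.69) = 34561.5.
∂q/∂P = −49800.
E = (-49800) × (1.58/34561.5) = -2.2766…

-2.28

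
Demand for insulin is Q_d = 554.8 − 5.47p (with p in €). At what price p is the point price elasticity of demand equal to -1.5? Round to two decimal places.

Ed = −5.47p/(554.8 − 5.47p). Set this equal to -1.5:
5.47p = 1.5·(554.8 − 5.47p) ⇒ 5.47p(1 + 1.5) = 1.5·554.8
p = 1.5·554.8 / (5.47·2.5) = 60.8555…

60.86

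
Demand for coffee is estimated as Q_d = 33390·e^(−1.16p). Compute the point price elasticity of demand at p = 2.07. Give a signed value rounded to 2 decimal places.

-2.40

dQ_d/dp = −1.16·Q_d = -3509.51. At p = 2.07, Q_d = 3025.44.
Ed = (dQ_d/dp)·(p/Q_d) = (-3509.51) × (2.07/3025.44) = -2.4012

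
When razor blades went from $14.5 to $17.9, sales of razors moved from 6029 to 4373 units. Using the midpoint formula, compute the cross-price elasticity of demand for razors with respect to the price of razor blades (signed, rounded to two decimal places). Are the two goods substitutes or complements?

-1.52; complements

%ΔQ_{razors} = (4373 − 6029)/avg = -1656/5201 = -0.318400…
%ΔP_{razor blades} = (17.9 − 14.5)/avg = 3.4/16.2 = 0.209876…
E_cross = (-1656/5201) / (3.4/16.2) = -1.5170…
E_cross < 0 ⇒ the goods are complements.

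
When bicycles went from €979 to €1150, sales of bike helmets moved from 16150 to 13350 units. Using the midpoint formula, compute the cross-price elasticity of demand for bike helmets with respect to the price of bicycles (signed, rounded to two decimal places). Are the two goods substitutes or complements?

%ΔQ_{bike helmets} = (13350 − 16150)/avg = -2800/14750 = -0.189830…
%ΔP_{bicycles} = (1150 − 979)/avg = 171/1064.5 = 0.160638…
E_cross = (-2800/14750) / (171/1064.5) = -1.1817…
E_cross < 0 ⇒ the goods are complements.

-1.18; complements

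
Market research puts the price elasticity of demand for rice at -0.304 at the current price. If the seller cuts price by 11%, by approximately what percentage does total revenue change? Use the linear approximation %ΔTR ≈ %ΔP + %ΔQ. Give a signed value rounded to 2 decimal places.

-7.66%

%ΔQ ≈ Ed × %ΔP = (-0.304) × (-11%) = +3.3440%
%ΔTR ≈ %ΔP + %ΔQ = (-11%) + (+3.3440%) = -7.6560%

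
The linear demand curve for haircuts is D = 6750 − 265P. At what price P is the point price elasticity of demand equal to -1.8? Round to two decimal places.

16.37

Ed = −265P/(6750 − 265P). Set this equal to -1.8:
265P = 1.8·(6750 − 265P) ⇒ 265P(1 + 1.8) = 1.8·6750
P = 1.8·6750 / (265·2.8) = 16.3746…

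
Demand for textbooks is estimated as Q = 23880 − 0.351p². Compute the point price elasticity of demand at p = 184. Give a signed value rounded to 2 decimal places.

dQ/dp = −2·0.351·p = -129.168. At p = 184, Q = 11996.544.
Ed = (dQ/dp)·(p/Q) = (-129.168) × (184/11996.544) = -1.9811…

-1.98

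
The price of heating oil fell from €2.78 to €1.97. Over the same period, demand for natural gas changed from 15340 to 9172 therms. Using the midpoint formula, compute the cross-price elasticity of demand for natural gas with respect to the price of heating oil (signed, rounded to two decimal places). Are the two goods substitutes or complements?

1.48; substitutes

%ΔQ_{natural gas} = (9172 − 15340)/avg = -6168/12256 = -0.503263…
%ΔP_{heating oil} = (1.97 − 2.78)/avg = -0.81/2.375 = -0.341052…
E_cross = (-6168/12256) / (-0.81/2.375) = 1.4756…
E_cross > 0 ⇒ the goods are substitutes.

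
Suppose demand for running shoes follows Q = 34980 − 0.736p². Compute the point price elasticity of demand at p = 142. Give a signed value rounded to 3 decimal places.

-1.474

dQ/dp = −2·0.736·p = -209.024. At p = 142, Q = 20139.296.
Ed = (dQ/dp)·(p/Q) = (-209.024) × (142/20139.296) = -1.47380…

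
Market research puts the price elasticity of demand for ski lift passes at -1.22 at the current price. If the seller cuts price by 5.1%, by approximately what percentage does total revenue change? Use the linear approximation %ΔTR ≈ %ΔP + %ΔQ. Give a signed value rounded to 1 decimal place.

+1.1%

%ΔQ ≈ Ed × %ΔP = (-1.22) × (-5.1%) = +6.2220%
%ΔTR ≈ %ΔP + %ΔQ = (-5.1%) + (+6.2220%) = +1.1220%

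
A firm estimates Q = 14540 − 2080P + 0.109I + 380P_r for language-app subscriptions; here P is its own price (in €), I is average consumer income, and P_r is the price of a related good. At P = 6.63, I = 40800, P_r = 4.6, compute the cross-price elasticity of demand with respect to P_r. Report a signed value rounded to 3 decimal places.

0.252

At the given values, Q = 14540 − 2080(6.63) + 0.109(40800) + 380(4.6) = 6944.8.
∂Q/∂P_r = 380.
E = (380) × (4.6/6944.8) = 0.25169…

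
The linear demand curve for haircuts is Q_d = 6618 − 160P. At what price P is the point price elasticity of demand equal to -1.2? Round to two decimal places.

22.56

Ed = −160P/(6618 − 160P). Set this equal to -1.2:
160P = 1.2·(6618 − 160P) ⇒ 160P(1 + 1.2) = 1.2·6618
P = 1.2·6618 / (160·2.2) = 22.5613…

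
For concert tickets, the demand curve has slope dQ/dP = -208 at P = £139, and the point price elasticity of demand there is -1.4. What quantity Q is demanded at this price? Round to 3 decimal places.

Ed = (dQ/dP)·(P/Q) ⇒ Q = (dQ/dP)·P/Ed = (-208)·139/(-1.4) = 20651.42857…

20651.429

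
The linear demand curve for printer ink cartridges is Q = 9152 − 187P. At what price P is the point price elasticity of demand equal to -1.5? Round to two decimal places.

Ed = −187P/(9152 − 187P). Set this equal to -1.5:
187P = 1.5·(9152 − 187P) ⇒ 187P(1 + 1.5) = 1.5·9152
P = 1.5·9152 / (187·2.5) = 29.3647…

29.36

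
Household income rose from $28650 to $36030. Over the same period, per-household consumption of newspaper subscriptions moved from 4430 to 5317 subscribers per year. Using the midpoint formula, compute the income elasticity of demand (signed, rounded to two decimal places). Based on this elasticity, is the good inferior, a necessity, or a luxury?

0.80; necessity

%ΔQ = (5317 − 4430)/[( 4430 + 5317)/2] = 887/4873.5 = 0.182004…
%ΔIncome = (36030 − 28650)/[( 28650 + 36030)/2] = 7380/32340 = 0.228200…
E_income = (887/4873.5) / (7380/32340) = 0.7975…
0 < E_income < 1 ⇒ normal good, necessity.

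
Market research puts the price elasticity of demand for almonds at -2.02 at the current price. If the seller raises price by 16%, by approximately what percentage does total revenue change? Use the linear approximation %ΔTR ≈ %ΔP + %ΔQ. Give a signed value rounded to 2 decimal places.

%ΔQ ≈ Ed × %ΔP = (-2.02) × (+16%) = -32.3200%
%ΔTR ≈ %ΔP + %ΔQ = (+16%) + (-32.3200%) = -16.3200%

-16.32%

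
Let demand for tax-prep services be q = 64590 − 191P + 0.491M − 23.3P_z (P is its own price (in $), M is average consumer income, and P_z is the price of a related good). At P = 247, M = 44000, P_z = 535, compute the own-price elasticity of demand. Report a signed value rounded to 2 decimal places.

At the given values, q = 64590 − 191(247) + 0.491(44000) − 23.3(535) = 26551.5.
∂q/∂P = −191.
E = (-191) × (247/26551.5) = -1.7768…

-1.78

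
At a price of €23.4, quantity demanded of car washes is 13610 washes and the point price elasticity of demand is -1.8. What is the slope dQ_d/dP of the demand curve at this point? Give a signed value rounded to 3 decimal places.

-1046.923

Ed = (dQ_d/dP)·(P/Q_d) ⇒ dQ_d/dP = Ed·Q_d/P = (-1.8)·13610/23.4 = -1046.92307…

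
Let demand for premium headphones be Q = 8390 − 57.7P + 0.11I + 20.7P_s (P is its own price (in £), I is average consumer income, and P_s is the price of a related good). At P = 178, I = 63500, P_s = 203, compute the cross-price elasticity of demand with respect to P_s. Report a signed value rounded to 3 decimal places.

At the given values, Q = 8390 − 57.7(178) + 0.11(63500) + 20.7(203) = 9306.5.
∂Q/∂P_s = 20.7.
E = (20.7) × (203/9306.5) = 0.45152…

0.452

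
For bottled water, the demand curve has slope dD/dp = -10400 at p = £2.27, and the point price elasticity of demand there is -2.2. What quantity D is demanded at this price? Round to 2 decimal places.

Ed = (dD/dp)·(p/D) ⇒ D = (dD/dp)·p/Ed = (-10400)·2.27/(-2.2) = 10730.9090…

10730.91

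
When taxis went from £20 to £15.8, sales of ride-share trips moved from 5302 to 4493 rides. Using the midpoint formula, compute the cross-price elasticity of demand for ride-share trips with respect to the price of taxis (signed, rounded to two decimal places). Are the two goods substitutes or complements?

%ΔQ_{ride-share trips} = (4493 − 5302)/avg = -809/4897.5 = -0.165186…
%ΔP_{taxis} = (15.8 − 20)/avg = -4.2/17.9 = -0.234636…
E_cross = (-809/4897.5) / (-4.2/17.9) = 0.7040…
E_cross > 0 ⇒ the goods are substitutes.

0.70; substitutes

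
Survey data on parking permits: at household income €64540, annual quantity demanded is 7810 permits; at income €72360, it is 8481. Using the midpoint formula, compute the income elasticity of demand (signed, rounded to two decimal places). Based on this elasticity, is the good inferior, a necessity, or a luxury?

0.72; necessity

%ΔQ = (8481 − 7810)/[( 7810 + 8481)/2] = 671/8145.5 = 0.082376…
%ΔIncome = (72360 − 64540)/[( 64540 + 72360)/2] = 7820/68450 = 0.114243…
E_income = (671/8145.5) / (7820/68450) = 0.7210…
0 < E_income < 1 ⇒ normal good, necessity.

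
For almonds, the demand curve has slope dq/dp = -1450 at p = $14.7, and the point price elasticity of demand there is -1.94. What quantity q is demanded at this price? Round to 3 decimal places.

10987.113

Ed = (dq/dp)·(p/q) ⇒ q = (dq/dp)·p/Ed = (-1450)·14.7/(-1.94) = 10987.11340…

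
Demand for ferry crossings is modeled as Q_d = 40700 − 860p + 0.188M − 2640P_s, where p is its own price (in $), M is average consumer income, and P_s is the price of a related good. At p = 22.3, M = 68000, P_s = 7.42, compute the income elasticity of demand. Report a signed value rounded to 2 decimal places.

At the given values, Q_d = 40700 − 860(22.3) + 0.188(68000) − 2640(7.42) = 14717.2.
∂Q_d/∂M = 0.188.
E = (0.188) × (68000/14717.2) = 0.8686…

0.87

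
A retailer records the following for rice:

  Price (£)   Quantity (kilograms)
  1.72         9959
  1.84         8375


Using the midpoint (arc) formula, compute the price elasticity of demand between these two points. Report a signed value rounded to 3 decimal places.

%ΔQ = (8375 − 9959) / [(9959 + 8375)/2] = -1584/9167 = -0.172793…
%ΔP = (1.84 − 1.72) / [(1.72 + 1.84)/2] = 0.12/1.78 = 0.067415…
Arc Ed = %ΔQ / %ΔP = (-1584/9167) / (0.12/1.78) = -2.56310…

-2.563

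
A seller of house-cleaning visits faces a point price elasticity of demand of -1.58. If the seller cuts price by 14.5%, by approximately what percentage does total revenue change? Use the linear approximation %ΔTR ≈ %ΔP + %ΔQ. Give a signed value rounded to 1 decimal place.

%ΔQ ≈ Ed × %ΔP = (-1.58) × (-14.5%) = +22.9100%
%ΔTR ≈ %ΔP + %ΔQ = (-14.5%) + (+22.9100%) = +8.4100%

+8.4%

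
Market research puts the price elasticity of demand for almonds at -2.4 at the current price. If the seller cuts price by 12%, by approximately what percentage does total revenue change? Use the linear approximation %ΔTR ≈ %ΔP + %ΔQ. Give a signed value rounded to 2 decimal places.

%ΔQ ≈ Ed × %ΔP = (-2.4) × (-12%) = +28.8000%
%ΔTR ≈ %ΔP + %ΔQ = (-12%) + (+28.8000%) = +16.8000%

+16.80%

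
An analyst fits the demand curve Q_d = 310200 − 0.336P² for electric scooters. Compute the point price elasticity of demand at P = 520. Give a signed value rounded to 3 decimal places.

dQ_d/dP = −2·0.336·P = -349.44. At P = 520, Q_d = 219345.6.
Ed = (dQ_d/dP)·(P/Q_d) = (-349.44) × (520/219345.6) = -0.82841…

-0.828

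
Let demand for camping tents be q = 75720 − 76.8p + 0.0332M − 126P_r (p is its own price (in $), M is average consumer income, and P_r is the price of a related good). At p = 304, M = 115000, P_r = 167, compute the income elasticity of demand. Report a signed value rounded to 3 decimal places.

0.109

At the given values, q = 75720 − 76.8(304) + 0.0332(115000) − 126(167) = 35148.8.
∂q/∂M = 0.0332.
E = (0.0332) × (115000/35148.8) = 0.10862…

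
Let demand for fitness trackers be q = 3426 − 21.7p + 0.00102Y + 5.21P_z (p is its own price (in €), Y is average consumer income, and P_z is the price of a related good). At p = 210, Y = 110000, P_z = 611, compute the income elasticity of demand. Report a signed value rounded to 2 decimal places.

0.05

At the given values, q = 3426 − 21.7(210) + 0.00102(110000) + 5.21(611) = 2164.51.
∂q/∂Y = 0.00102.
E = (0.00102) × (110000/2164.51) = 0.0518…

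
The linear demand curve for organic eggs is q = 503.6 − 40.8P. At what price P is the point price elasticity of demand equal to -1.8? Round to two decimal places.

Ed = −40.8P/(503.6 − 40.8P). Set this equal to -1.8:
40.8P = 1.8·(503.6 − 40.8P) ⇒ 40.8P(1 + 1.8) = 1.8·503.6
P = 1.8·503.6 / (40.8·2.8) = 7.9348…

7.93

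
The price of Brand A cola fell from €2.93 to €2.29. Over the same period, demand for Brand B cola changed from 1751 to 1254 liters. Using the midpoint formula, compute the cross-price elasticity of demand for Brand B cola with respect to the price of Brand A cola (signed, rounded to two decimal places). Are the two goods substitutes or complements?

%ΔQ_{Brand B cola} = (1254 − 1751)/avg = -497/1502.5 = -0.330782…
%ΔP_{Brand A cola} = (2.29 − 2.93)/avg = -0.64/2.61 = -0.245210…
E_cross = (-497/1502.5) / (-0.64/2.61) = 1.3489…
E_cross > 0 ⇒ the goods are substitutes.

1.35; substitutes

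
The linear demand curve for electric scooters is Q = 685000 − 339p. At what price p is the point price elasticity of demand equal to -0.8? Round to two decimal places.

Ed = −339p/(685000 − 339p). Set this equal to -0.8:
339p = 0.8·(685000 − 339p) ⇒ 339p(1 + 0.8) = 0.8·685000
p = 0.8·685000 / (339·1.8) = 898.0662…

898.07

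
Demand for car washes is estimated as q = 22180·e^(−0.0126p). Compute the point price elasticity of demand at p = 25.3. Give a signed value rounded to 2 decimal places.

dq/dp = −0.0126·q = -203.183. At p = 25.3, q = 16125.6.
Ed = (dq/dp)·(p/q) = (-203.183) × (25.3/16125.6) = -0.3187…

-0.32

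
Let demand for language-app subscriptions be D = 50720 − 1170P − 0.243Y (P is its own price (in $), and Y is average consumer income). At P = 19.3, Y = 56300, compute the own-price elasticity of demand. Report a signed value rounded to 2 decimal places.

At the given values, D = 50720 − 1170(19.3) − 0.243(56300) = 14458.1.
∂D/∂P = −1170.
E = (-1170) × (19.3/14458.1) = -1.5618…

-1.56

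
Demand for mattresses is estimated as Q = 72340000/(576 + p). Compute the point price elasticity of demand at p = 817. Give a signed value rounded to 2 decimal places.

dQ/dp = −72340000/(576 + p)² = -37.28. At p = 817, Q = 51931.1.
Ed = (dQ/dp)·(p/Q) = (-37.28) × (817/51931.1) = -0.5865…

-0.59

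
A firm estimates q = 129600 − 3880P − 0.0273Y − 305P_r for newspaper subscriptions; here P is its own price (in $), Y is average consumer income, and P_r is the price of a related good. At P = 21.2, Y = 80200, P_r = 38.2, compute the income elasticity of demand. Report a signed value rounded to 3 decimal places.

-0.065

At the given values, q = 129600 − 3880(21.2) − 0.0273(80200) − 305(38.2) = 33503.54.
∂q/∂Y = -0.0273.
E = (-0.0273) × (80200/33503.54) = -0.06535…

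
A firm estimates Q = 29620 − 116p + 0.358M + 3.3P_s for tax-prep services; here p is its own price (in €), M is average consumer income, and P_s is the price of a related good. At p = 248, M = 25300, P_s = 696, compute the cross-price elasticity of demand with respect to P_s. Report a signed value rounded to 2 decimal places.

At the given values, Q = 29620 − 116(248) + 0.358(25300) + 3.3(696) = 12206.2.
∂Q/∂P_s = 3.3.
E = (3.3) × (696/12206.2) = 0.1881…

0.19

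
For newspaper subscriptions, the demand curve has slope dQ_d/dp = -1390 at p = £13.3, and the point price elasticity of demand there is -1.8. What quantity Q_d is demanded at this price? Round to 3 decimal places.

Ed = (dQ_d/dp)·(p/Q_d) ⇒ Q_d = (dQ_d/dp)·p/Ed = (-1390)·13.3/(-1.8) = 10270.55555…

10270.556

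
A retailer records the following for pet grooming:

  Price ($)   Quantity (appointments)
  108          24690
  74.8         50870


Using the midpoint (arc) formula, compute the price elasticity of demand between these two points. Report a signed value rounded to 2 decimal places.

-1.91

%ΔQ = (50870 − 24690) / [(24690 + 50870)/2] = 26180/37780 = 0.692959…
%ΔP = (74.8 − 108) / [(108 + 74.8)/2] = -33.2/91.4 = -0.363238…
Arc Ed = %ΔQ / %ΔP = (26180/37780) / (-33.2/91.4) = -1.9077…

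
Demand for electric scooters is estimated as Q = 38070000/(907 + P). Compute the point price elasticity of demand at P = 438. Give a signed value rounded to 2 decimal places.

-0.33

dQ/dP = −38070000/(907 + P)² = -21.0445. At P = 438, Q = 28304.8.
Ed = (dQ/dP)·(P/Q) = (-21.0445) × (438/28304.8) = -0.3256…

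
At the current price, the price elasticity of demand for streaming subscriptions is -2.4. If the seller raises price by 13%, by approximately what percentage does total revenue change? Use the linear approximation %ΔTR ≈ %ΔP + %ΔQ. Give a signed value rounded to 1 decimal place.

-18.2%

%ΔQ ≈ Ed × %ΔP = (-2.4) × (+13%) = -31.2000%
%ΔTR ≈ %ΔP + %ΔQ = (+13%) + (-31.2000%) = -18.2000%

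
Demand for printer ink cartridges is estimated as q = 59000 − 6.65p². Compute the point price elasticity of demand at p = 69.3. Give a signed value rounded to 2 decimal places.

dq/dp = −2·6.65·p = -921.69. At p = 69.3, q = 27063.4415.
Ed = (dq/dp)·(p/q) = (-921.69) × (69.3/27063.4415) = -2.3601…

-2.36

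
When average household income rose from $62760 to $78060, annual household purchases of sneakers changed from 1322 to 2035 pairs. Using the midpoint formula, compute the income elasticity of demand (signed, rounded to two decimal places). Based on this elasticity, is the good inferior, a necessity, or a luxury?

%ΔQ = (2035 − 1322)/[( 1322 + 2035)/2] = 713/1678.5 = 0.424784…
%ΔIncome = (78060 − 62760)/[( 62760 + 78060)/2] = 15300/70410 = 0.217298…
E_income = (713/1678.5) / (15300/70410) = 1.9548…
E_income > 1 ⇒ normal good, luxury.

1.95; luxury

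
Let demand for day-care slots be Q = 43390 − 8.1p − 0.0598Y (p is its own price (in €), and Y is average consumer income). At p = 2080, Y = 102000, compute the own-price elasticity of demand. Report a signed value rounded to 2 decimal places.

At the given values, Q = 43390 − 8.1(2080) − 0.0598(102000) = 20442.4.
∂Q/∂p = −8.1.
E = (-8.1) × (2080/20442.4) = -0.8241…

-0.82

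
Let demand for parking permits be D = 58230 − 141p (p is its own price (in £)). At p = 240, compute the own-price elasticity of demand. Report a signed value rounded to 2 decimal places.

At the given values, D = 58230 − 141(240) = 24390.
∂D/∂p = −141.
E = (-141) × (240/24390) = -1.3874…

-1.39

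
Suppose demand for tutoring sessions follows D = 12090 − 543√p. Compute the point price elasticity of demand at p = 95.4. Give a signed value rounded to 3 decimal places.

dD/dp = −543/(2√p) = -27.7969. At p = 95.4, D = 6786.36.
Ed = (dD/dp)·(p/D) = (-27.7969) × (95.4/6786.36) = -0.39075…

-0.391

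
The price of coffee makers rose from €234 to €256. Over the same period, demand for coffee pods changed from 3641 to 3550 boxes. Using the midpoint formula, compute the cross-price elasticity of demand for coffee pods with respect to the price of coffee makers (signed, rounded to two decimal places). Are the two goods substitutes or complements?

%ΔQ_{coffee pods} = (3550 − 3641)/avg = -91/3595.5 = -0.025309…
%ΔP_{coffee makers} = (256 − 234)/avg = 22/245 = 0.089795…
E_cross = (-91/3595.5) / (22/245) = -0.2818…
E_cross < 0 ⇒ the goods are complements.

-0.28; complements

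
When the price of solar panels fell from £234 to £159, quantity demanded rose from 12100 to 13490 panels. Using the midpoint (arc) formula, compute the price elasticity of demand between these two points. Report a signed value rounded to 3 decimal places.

-0.285

%ΔQ = (13490 − 12100) / [(12100 + 13490)/2] = 1390/12795 = 0.108636…
%ΔP = (159 − 234) / [(234 + 159)/2] = -75/196.5 = -0.381679…
Arc Ed = %ΔQ / %ΔP = (1390/12795) / (-75/196.5) = -0.28462…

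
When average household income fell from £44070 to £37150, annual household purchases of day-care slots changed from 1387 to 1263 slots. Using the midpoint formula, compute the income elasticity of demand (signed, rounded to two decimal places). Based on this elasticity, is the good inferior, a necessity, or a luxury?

%ΔQ = (1263 − 1387)/[( 1387 + 1263)/2] = -124/1325 = -0.093584…
%ΔIncome = (37150 − 44070)/[( 44070 + 37150)/2] = -6920/40610 = -0.170401…
E_income = (-124/1325) / (-6920/40610) = 0.5492…
0 < E_income < 1 ⇒ normal good, necessity.

0.55; necessity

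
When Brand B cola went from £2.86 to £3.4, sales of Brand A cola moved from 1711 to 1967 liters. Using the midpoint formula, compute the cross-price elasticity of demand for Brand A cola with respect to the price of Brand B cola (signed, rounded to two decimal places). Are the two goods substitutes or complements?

0.81; substitutes

%ΔQ_{Brand A cola} = (1967 − 1711)/avg = 256/1839 = 0.139206…
%ΔP_{Brand B cola} = (3.4 − 2.86)/avg = 0.54/3.13 = 0.172523…
E_cross = (256/1839) / (0.54/3.13) = 0.8068…
E_cross > 0 ⇒ the goods are substitutes.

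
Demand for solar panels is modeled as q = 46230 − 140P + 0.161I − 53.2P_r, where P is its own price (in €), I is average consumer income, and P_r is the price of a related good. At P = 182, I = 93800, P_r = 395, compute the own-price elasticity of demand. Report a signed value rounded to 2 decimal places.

-1.72

At the given values, q = 46230 − 140(182) + 0.161(93800) − 53.2(395) = 14837.8.
∂q/∂P = −140.
E = (-140) × (182/14837.8) = -1.7172…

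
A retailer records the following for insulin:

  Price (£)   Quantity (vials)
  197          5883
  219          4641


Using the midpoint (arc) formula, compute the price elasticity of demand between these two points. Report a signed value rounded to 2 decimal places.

-2.23

%ΔQ = (4641 − 5883) / [(5883 + 4641)/2] = -1242/5262 = -0.236031…
%ΔP = (219 − 197) / [(197 + 219)/2] = 22/208 = 0.105769…
Arc Ed = %ΔQ / %ΔP = (-1242/5262) / (22/208) = -2.2315…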